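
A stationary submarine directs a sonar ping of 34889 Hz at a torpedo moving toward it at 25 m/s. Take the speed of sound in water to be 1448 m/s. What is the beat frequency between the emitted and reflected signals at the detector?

The torpedo first receives the wave as a moving observer: f₁ = f₀ · (v + u)/v = 34889 × (1448 + 25)/1448 ≈ 35491 Hz.
On reflection it acts as a source moving toward the stationary detector: f₂ = f₁ · v/(v − u) = 35491 × 1448/1423 ≈ 36115 Hz.
Beat frequency: |f₂ − f₀| = 2u·f₀/(v − u) = 2 × 25 × 34889/1423 ≈ 1226 Hz.

1226 Hz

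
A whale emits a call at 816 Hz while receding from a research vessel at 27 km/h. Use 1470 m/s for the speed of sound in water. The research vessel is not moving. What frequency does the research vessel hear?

812 Hz

27 km/h = 7.5 m/s.
Only the source moves, away from the listener, so f' = f · v/(v + v_s).
f' = 816 × 1470/(1470 + 7.5) = 816 × 1470/1478 ≈ 812 Hz.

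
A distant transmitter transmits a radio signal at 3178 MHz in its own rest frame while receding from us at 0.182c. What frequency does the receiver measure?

Relativistic Doppler for frequency: f' = f₀ · √((1 − β)/(1 + β)).
f' = 3178 × √(0.8180/1.1820) = 3178 × 0.83189 ≈ 2643.8 MHz.

2643.8 MHz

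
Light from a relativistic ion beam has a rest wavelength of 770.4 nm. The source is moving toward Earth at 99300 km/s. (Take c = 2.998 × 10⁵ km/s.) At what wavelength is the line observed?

546.1 nm

β = v/c = 99300/299800 = 0.3312.
Relativistic Doppler for wavelength: λ' = λ₀ · √((1 − β)/(1 + β)).
λ' = 770.4 × √(0.6688/1.3312) = 770.4 × 0.70879 ≈ 546.1 nm.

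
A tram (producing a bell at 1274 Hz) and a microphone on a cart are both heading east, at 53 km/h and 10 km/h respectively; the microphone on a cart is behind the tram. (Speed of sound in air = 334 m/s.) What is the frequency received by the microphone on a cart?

1230 Hz

53 km/h = 14.72 m/s; 10 km/h = 2.778 m/s.
The microphone on a cart is behind, so the tram is moving away from it while the microphone on a cart is moving toward the tram.
With source receding and observer approaching, f' = f · (v + v_o)/(v + v_s).
f' = 1274 × (334 + 2.778)/(334 + 14.72) = 1274 × 336.78/348.72 ≈ 1230 Hz.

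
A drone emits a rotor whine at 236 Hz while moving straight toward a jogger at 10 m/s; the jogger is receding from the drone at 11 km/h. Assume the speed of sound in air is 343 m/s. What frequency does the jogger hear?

11 km/h = 3.056 m/s.
Both move, so f' = f · (v − v_o)/(v − v_s).
f' = 236 × (343 − 3.056)/(343 − 10) = 236 × 339.94/333 ≈ 241 Hz.

241 Hz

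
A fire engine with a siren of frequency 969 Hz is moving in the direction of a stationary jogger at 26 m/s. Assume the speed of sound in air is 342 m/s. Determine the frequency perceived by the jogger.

1049 Hz

With the source moving toward a stationary observer, f' = f · v/(v − v_s).
f' = 969 × 342/(342 − 26) = 969 × 342/316 ≈ 1049 Hz.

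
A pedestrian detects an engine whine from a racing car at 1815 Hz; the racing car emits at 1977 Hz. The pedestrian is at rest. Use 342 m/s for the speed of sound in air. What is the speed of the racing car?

31 m/s

f' < f, so the racing car is receding.
f' = f · v/(v + v_s) ⇒ v_s = v · |1 − f/f'|.
v_s = 342 × |1 − 1977/1815| = 342 × 0.08926 ≈ 31 m/s.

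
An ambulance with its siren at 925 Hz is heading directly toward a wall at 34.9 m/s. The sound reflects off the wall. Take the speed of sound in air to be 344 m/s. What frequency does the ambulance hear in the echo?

1134 Hz

The wall receives the sound from a moving source: f₁ = f₀ · v/(v − v_e) = 925 × 344/309.1 ≈ 1029 Hz.
On the return leg the ambulance is a moving observer: f₂ = f₁ · (v + v_e)/v = 1029 × 378.9/344 ≈ 1134 Hz.
Equivalently f₂ = f₀ · (v + v_e)/(v − v_e).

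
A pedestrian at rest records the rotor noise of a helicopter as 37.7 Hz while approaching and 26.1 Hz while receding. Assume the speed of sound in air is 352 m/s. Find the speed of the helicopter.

f₁/f₂ = (v + v_s)/(v − v_s), so v_s = v · (f₁ − f₂)/(f₁ + f₂).
v_s = 352 × (37.7 − 26.1)/(37.7 + 26.1) = 352 × 11.6/63.8 ≈ 64 m/s.

64 m/s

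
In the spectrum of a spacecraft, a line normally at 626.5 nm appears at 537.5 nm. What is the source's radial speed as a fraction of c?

0.152

λ'/λ₀ = 0.8579 < 1 (blueshift), so the source is approaching.
λ'/λ₀ = √((1 − β)/(1 + β)) for an approaching source ⇒ β = (1 − r²)/(1 + r²) with r = λ'/λ₀.
β = (1 − 0.7361)/(1 + 0.7361) ≈ 0.152.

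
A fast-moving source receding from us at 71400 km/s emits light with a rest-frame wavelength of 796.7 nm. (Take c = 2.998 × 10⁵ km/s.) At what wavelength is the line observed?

β = v/c = 71400/299800 = 0.2382.
Relativistic Doppler for wavelength: λ' = λ₀ · √((1 + β)/(1 − β)).
λ' = 796.7 × √(1.2382/0.7618) = 796.7 × 1.27484 ≈ 1015.7 nm.

1015.7 nm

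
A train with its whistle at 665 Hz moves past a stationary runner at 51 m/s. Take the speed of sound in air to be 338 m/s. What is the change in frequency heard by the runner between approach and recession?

Approaching: f₁ = f · v/(v − v_s) = 665 × 338/287 ≈ 783 Hz.
Receding: f₂ = f · v/(v + v_s) = 665 × 338/389 ≈ 578 Hz.
Drop: f₁ − f₂ = 2f·v·v_s/(v² − v_s²) = 2 × 665 × 338 × 51/(338² − 51²) ≈ 205 Hz.

205 Hz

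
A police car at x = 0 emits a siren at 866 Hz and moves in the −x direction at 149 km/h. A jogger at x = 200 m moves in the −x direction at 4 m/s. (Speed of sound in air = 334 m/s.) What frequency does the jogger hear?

149 km/h = 41.39 m/s.
The observer lies on the +x side, so the source is heading away from the observer and the observer is heading toward the source.
With source receding and observer approaching, f' = f · (v + v_o)/(v + v_s).
f' = 866 × (334 + 4)/(334 + 41.39) = 866 × 338/375.39 ≈ 780 Hz.

780 Hz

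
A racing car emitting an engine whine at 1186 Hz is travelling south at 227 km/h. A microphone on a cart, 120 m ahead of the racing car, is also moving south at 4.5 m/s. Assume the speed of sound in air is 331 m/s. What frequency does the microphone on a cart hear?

1445 Hz

227 km/h = 63.06 m/s.
The microphone on a cart is ahead, so the racing car is moving toward it while the microphone on a cart is moving away from the racing car.
Both move, so f' = f · (v − v_o)/(v − v_s).
f' = 1186 × (331 − 4.5)/(331 − 63.06) = 1186 × 326.5/267.94 ≈ 1445 Hz.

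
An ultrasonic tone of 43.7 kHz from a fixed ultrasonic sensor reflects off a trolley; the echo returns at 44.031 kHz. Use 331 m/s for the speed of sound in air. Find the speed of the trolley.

Double Doppler shift off a moving reflector: f₂ = f₀ · (v + u)/(v − u) (u > 0 toward emitter).
Rearranging, u = v · (f₂ − f₀)/(f₂ + f₀) = 331 × 0.331/87.731 ≈ 1.25 m/s.
So the trolley is moving at 1.25 m/s toward the emitter.

1.25 m/s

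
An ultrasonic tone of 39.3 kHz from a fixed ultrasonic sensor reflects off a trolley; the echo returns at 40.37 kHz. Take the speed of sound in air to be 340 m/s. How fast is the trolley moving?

Double Doppler shift off a moving reflector: f₂ = f₀ · (v + u)/(v − u) (u > 0 toward emitter).
Rearranging, u = v · (f₂ − f₀)/(f₂ + f₀) = 340 × 1.07/79.67 ≈ 4.6 m/s.
So the trolley is moving at 4.6 m/s toward the emitter.

4.6 m/s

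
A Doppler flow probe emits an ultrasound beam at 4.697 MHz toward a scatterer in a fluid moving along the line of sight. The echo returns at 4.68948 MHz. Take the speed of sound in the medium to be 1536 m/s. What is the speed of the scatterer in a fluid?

1.23 m/s

Double Doppler shift off a moving reflector: f₂ = f₀ · (v + u)/(v − u) (u > 0 toward emitter).
Rearranging, u = v · (f₂ − f₀)/(f₂ + f₀) = 1536 × -0.00752/9.38648 ≈ -1.23 m/s.
So the scatterer in a fluid is moving at 1.23 m/s away from the emitter.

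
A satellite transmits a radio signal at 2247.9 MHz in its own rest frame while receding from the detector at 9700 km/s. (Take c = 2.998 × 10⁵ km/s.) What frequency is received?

2176.3 MHz

β = v/c = 9700/299800 = 0.0324.
Relativistic Doppler for frequency: f' = f₀ · √((1 − β)/(1 + β)).
f' = 2247.9 × √(0.9676/1.0324) = 2247.9 × 0.96815 ≈ 2176.3 MHz.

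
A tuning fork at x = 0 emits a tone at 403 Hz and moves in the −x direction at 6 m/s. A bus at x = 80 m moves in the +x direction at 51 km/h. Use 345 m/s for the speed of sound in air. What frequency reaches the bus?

51 km/h = 14.17 m/s.
The observer lies on the +x side, so the source is heading away from the observer and the observer is heading away from the source.
Both move, so f' = f · (v − v_o)/(v + v_s).
f' = 403 × (345 − 14.17)/(345 + 6) = 403 × 330.83/351 ≈ 380 Hz.

380 Hz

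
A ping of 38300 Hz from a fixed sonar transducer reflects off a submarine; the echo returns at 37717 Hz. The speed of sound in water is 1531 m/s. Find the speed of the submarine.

11.7 m/s

Double Doppler shift off a moving reflector: f₂ = f₀ · (v + u)/(v − u) (u > 0 toward emitter).
Rearranging, u = v · (f₂ − f₀)/(f₂ + f₀) = 1531 × -583/76017 ≈ -11.7 m/s.
So the submarine is moving at 11.7 m/s away from the emitter.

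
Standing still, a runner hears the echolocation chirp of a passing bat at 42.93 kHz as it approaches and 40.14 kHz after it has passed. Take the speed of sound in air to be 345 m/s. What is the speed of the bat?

11.6 m/s

f₁/f₂ = (v + v_s)/(v − v_s), so v_s = v · (f₁ − f₂)/(f₁ + f₂).
v_s = 345 × (42.93 − 40.14)/(42.93 + 40.14) = 345 × 2.79/83.07 ≈ 11.6 m/s.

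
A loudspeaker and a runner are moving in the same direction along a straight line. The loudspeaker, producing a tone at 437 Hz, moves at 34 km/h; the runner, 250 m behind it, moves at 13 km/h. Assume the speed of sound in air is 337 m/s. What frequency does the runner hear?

34 km/h = 9.444 m/s; 13 km/h = 3.611 m/s.
The runner is behind, so the loudspeaker is moving away from it while the runner is moving toward the loudspeaker.
General Doppler shift: f' = f · (v + v_o)/(v + v_s).
f' = 437 × (337 + 3.611)/(337 + 9.444) = 437 × 340.61/346.44 ≈ 430 Hz.

430 Hz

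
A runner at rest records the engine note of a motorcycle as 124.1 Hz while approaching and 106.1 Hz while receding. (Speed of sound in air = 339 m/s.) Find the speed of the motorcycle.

27 m/s

f₁/f₂ = (v + v_s)/(v − v_s), so v_s = v · (f₁ − f₂)/(f₁ + f₂).
v_s = 339 × (124.1 − 106.1)/(124.1 + 106.1) = 339 × 18.0/230.2 ≈ 27 m/s.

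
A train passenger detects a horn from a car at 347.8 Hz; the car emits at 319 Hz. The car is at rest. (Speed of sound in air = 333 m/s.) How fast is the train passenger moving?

f' > f, so the train passenger is approaching.
f' = f · (v + v_o)/v ⇒ v_o = v · |f'/f − 1|.
v_o = 333 × |347.8/319 − 1| = 333 × 0.09028 ≈ 30 m/s.

30 m/s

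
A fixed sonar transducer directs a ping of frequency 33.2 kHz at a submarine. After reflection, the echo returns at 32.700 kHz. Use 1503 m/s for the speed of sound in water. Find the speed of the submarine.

Double Doppler shift off a moving reflector: f₂ = f₀ · (v + u)/(v − u) (u > 0 toward emitter).
Rearranging, u = v · (f₂ − f₀)/(f₂ + f₀) = 1503 × -0.500/65.900 ≈ -11.4 m/s.
So the submarine is moving at 11.4 m/s away from the emitter.

11.4 m/s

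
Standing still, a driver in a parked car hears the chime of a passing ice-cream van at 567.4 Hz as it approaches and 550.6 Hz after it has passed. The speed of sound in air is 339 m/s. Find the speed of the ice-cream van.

f₁/f₂ = (v + v_s)/(v − v_s), so v_s = v · (f₁ − f₂)/(f₁ + f₂).
v_s = 339 × (567.4 − 550.6)/(567.4 + 550.6) = 339 × 16.8/1118.0 ≈ 5.1 m/s.

5.1 m/s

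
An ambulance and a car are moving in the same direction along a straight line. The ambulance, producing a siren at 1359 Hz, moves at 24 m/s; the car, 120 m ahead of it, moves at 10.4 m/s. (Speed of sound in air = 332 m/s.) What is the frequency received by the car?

1419 Hz

The car is ahead, so the ambulance is moving toward it while the car is moving away from the ambulance.
With source approaching and observer receding, f' = f · (v − v_o)/(v − v_s).
f' = 1359 × (332 − 10.4)/(332 − 24) = 1359 × 321.6/308 ≈ 1419 Hz.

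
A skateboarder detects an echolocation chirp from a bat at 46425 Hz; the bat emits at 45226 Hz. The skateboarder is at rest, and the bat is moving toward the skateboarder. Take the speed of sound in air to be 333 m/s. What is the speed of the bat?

8.6 m/s

f' = f · v/(v − v_s) ⇒ v_s = v · |1 − f/f'|.
v_s = 333 × |1 − 45226/46425| = 333 × 0.02583 ≈ 8.6 m/s.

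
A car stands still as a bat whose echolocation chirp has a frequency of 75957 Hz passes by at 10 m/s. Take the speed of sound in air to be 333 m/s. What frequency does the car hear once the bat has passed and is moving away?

Receding: f₂ = f · v/(v + v_s) = 75957 × 333/343 ≈ 73743 Hz.

73743 Hz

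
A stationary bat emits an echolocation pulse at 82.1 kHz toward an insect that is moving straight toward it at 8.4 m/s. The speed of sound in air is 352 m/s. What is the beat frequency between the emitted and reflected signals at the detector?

4014 Hz

At the insect (a moving observer), f₁ = f₀ · (v + u)/v = 82.1 × 360.4/352 ≈ 84.06 kHz.
The reflection then acts as a moving source: f₂ = f₁ · v/(v − u) ≈ 86.11 kHz.
Equivalently f₂ = f₀ · (v + u)/(v − u).
Beat frequency (with f₀ = 82100 Hz): |f₂ − f₀| = 2u·f₀/(v − u) = 2 × 8.4 × 82100/343.6 ≈ 4014 Hz.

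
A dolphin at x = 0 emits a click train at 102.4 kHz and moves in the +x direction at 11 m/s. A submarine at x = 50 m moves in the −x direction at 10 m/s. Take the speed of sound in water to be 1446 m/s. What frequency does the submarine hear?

103.9 kHz

The observer lies on the +x side, so the source is heading toward the observer and the observer is heading toward the source.
With source approaching and observer approaching, f' = f · (v + v_o)/(v − v_s).
f' = 102.4 × (1446 + 10)/(1446 − 11) = 102.4 × 1456/1435 ≈ 103.9 kHz.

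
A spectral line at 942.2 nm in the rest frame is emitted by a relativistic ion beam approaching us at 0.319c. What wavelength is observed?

677.0 nm

Relativistic Doppler for wavelength: λ' = λ₀ · √((1 − β)/(1 + β)).
λ' = 942.2 × √(0.6810/1.3190) = 942.2 × 0.71854 ≈ 677.0 nm.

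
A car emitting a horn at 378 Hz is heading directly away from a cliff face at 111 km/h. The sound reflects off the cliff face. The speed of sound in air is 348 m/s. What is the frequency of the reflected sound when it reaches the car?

111 km/h = 30.83 m/s.
The cliff face receives the sound from a moving source: f₁ = f₀ · v/(v + v_e) = 378 × 348/378.83 ≈ 347 Hz.
On the return leg the car is a moving observer: f₂ = f₁ · (v − v_e)/v = 347 × 317.17/348 ≈ 316 Hz.

316 Hz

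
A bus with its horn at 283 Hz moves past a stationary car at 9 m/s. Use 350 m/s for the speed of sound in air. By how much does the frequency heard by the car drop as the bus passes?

14.6 Hz

Approaching: f₁ = f · v/(v − v_s) = 283 × 350/341 ≈ 290.5 Hz.
Receding: f₂ = f · v/(v + v_s) = 283 × 350/359 ≈ 275.9 Hz.
Drop: f₁ − f₂ = 2f·v·v_s/(v² − v_s²) = 2 × 283 × 350 × 9/(350² − 9²) ≈ 14.6 Hz.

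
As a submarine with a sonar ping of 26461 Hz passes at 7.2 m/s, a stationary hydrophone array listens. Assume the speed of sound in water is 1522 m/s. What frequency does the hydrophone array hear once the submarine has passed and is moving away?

Receding: f₂ = f · v/(v + v_s) = 26461 × 1522/1529.2 ≈ 26336 Hz.

26336 Hz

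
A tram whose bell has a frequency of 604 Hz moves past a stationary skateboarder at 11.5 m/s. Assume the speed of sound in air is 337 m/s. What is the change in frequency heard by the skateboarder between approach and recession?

Approaching: f₁ = f · v/(v − v_s) = 604 × 337/325.5 ≈ 625.3 Hz.
Receding: f₂ = f · v/(v + v_s) = 604 × 337/348.5 ≈ 584.1 Hz.
Drop: f₁ − f₂ = 2f·v·v_s/(v² − v_s²) = 2 × 604 × 337 × 11.5/(337² − 11.5²) ≈ 41.3 Hz.

41.3 Hz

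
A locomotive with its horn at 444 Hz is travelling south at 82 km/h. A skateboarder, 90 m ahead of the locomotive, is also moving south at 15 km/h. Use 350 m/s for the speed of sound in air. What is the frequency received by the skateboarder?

82 km/h = 22.78 m/s; 15 km/h = 4.167 m/s.
The skateboarder is ahead, so the locomotive is moving toward it while the skateboarder is moving away from the locomotive.
With source approaching and observer receding, f' = f · (v − v_o)/(v − v_s).
f' = 444 × (350 − 4.167)/(350 − 22.78) = 444 × 345.83/327.22 ≈ 469 Hz.

469 Hz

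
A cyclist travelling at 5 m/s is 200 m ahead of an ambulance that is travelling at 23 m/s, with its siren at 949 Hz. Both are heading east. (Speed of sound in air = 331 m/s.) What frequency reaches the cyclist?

1004 Hz

The cyclist is ahead, so the ambulance is moving toward it while the cyclist is moving away from the ambulance.
General Doppler shift: f' = f · (v − v_o)/(v − v_s).
f' = 949 × (331 − 5)/(331 − 23) = 949 × 326/308 ≈ 1004 Hz.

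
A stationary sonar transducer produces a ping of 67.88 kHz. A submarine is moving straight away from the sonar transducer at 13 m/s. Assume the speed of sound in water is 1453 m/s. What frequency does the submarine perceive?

Only the observer moves, away from the source, so f' = f · (v − v_o)/v.
f' = 67.88 × (1453 − 13)/1453 = 67.88 × 1440/1453 ≈ 67.3 kHz.

67.3 kHz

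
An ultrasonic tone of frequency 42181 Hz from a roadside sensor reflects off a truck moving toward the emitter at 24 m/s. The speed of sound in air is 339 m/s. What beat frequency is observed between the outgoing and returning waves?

The truck first receives the wave as a moving observer: f₁ = f₀ · (v + u)/v = 42181 × (339 + 24)/339 ≈ 45167 Hz.
On reflection it acts as a source moving toward the stationary detector: f₂ = f₁ · v/(v − u) = 45167 × 339/315 ≈ 48609 Hz.
Equivalently f₂ = f₀ · (v + u)/(v − u).
Beat frequency: |f₂ − f₀| = 2u·f₀/(v − u) = 2 × 24 × 42181/315 ≈ 6428 Hz.

6428 Hz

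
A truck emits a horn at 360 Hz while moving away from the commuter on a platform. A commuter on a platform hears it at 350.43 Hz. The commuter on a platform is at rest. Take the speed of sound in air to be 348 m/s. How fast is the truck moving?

f' = f · v/(v + v_s) ⇒ v_s = v · |1 − f/f'|.
v_s = 348 × |1 − 360/350.43| = 348 × 0.02731 ≈ 9.5 m/s.

9.5 m/s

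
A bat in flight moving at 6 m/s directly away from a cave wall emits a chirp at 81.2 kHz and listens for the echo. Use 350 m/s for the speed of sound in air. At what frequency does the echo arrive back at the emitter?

78.5 kHz

The cave wall receives the sound from a moving source: f₁ = f₀ · v/(v + v_e) = 81.2 × 350/356 ≈ 79.8 kHz.
On the return leg the bat in flight is a moving observer: f₂ = f₁ · (v − v_e)/v = 79.8 × 344/350 ≈ 78.5 kHz.
Equivalently f₂ = f₀ · (v − v_e)/(v + v_e).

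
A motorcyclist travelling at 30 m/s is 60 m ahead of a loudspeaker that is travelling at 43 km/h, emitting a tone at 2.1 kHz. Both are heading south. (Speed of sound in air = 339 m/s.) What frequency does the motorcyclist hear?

43 km/h = 11.94 m/s.
The motorcyclist is ahead, so the loudspeaker is moving toward it while the motorcyclist is moving away from the loudspeaker.
General Doppler shift: f' = f · (v − v_o)/(v − v_s).
f' = 2.1 × (339 − 30)/(339 − 11.94) = 2.1 × 309/327.06 ≈ 1.984 kHz.

1.984 kHz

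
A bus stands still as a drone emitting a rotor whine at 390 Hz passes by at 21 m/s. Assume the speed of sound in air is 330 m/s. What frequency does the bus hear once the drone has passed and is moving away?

Receding: f₂ = f · v/(v + v_s) = 390 × 330/351 ≈ 367 Hz.

367 Hz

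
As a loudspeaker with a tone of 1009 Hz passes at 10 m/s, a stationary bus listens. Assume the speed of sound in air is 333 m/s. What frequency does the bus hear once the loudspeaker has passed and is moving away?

980 Hz

Receding: f₂ = f · v/(v + v_s) = 1009 × 333/343 ≈ 980 Hz.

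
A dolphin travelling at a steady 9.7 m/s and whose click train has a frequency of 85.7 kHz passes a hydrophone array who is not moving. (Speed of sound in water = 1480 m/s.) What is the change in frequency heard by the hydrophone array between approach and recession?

1.12 kHz

Approaching: f₁ = f · v/(v − v_s) = 85.7 × 1480/1470.3 ≈ 86.27 kHz.
Receding: f₂ = f · v/(v + v_s) = 85.7 × 1480/1489.7 ≈ 85.14 kHz.
Drop: f₁ − f₂ = 2f·v·v_s/(v² − v_s²) = 2 × 85.7 × 1480 × 9.7/(1480² − 9.7²) ≈ 1.12 kHz.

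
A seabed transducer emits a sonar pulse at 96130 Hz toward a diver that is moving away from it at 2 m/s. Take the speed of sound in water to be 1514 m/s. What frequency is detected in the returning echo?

At the diver (a moving observer), f₁ = f₀ · (v − u)/v = 96130 × 1512/1514 ≈ 96003 Hz.
On reflection it acts as a source moving away from the stationary detector: f₂ = f₁ · v/(v + u) = 96003 × 1514/1516 ≈ 95876 Hz.
Equivalently f₂ = f₀ · (v − u)/(v + u).

95876 Hz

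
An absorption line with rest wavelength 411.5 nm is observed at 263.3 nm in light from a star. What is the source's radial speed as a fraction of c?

0.419

λ'/λ₀ = 0.6399 < 1 (blueshift), so the source is approaching.
λ'/λ₀ = √((1 − β)/(1 + β)) for an approaching source ⇒ β = (1 − r²)/(1 + r²) with r = λ'/λ₀.
β = (1 − 0.4094)/(1 + 0.4094) ≈ 0.419.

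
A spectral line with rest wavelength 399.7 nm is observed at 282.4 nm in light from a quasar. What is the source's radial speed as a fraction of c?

0.334c

λ'/λ₀ = 0.7065 < 1 (blueshift), so the source is approaching.
λ'/λ₀ = √((1 − β)/(1 + β)) for an approaching source ⇒ β = (1 − r²)/(1 + r²) with r = λ'/λ₀.
β = (1 − 0.4992)/(1 + 0.4992) ≈ 0.334.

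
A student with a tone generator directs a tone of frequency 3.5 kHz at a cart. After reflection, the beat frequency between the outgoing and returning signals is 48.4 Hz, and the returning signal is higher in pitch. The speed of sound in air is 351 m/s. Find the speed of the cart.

Double Doppler shift off a moving reflector: f₂ = f₀ · (v + u)/(v − u) (u > 0 toward emitter).
Returning signal is higher, so f₂ = f₀ + Δf = 3500 + 48.4 = 3548.4 Hz.
Rearranging, u = v · (f₂ − f₀)/(f₂ + f₀) = 351 × 48.4/7048.4 ≈ 2.41 m/s.
So the cart is moving at 2.41 m/s toward the emitter.

2.41 m/s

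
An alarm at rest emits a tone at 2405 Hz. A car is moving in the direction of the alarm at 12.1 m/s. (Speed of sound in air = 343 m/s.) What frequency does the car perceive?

2490 Hz

Only the observer moves, toward the source, so f' = f · (v + v_o)/v.
f' = 2405 × (343 + 12.1)/343 = 2405 × 355.1/343 ≈ 2490 Hz.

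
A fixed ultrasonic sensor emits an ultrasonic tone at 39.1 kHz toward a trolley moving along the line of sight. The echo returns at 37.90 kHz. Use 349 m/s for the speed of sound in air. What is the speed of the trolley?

5.4 m/s

Double Doppler shift off a moving reflector: f₂ = f₀ · (v + u)/(v − u) (u > 0 toward emitter).
Rearranging, u = v · (f₂ − f₀)/(f₂ + f₀) = 349 × -1.20/77.00 ≈ -5.4 m/s.
So the trolley is moving at 5.4 m/s away from the emitter.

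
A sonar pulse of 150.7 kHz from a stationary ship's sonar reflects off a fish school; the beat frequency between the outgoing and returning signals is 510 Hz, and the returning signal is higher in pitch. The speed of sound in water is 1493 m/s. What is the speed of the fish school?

2.52 m/s

Double Doppler shift off a moving reflector: f₂ = f₀ · (v + u)/(v − u) (u > 0 toward emitter).
Returning signal is higher, so f₂ = f₀ + Δf = 150700 + 510 = 151210 Hz.
Rearranging, u = v · (f₂ − f₀)/(f₂ + f₀) = 1493 × 510/301910 ≈ 2.52 m/s.
So the fish school is moving at 2.52 m/s toward the emitter.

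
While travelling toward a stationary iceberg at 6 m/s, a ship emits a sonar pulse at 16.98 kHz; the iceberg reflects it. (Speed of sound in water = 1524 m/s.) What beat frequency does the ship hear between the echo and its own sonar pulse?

134 Hz

The iceberg receives the sound from a moving source: f₁ = f₀ · v/(v − v_e) = 16.98 × 1524/1518 ≈ 17.0471 kHz.
On the return leg the ship is a moving observer: f₂ = f₁ · (v + v_e)/v = 17.0471 × 1530/1524 ≈ 17.1142 kHz.
Beat against the emitted tone (with f₀ = 16980 Hz): |f₂ − f₀| = 2v_e·f₀/(v − v_e) = 2 × 6 × 16980/1518 ≈ 134 Hz.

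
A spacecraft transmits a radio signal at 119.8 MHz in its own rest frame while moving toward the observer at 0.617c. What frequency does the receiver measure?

246.2 MHz

Relativistic Doppler for frequency: f' = f₀ · √((1 + β)/(1 − β)).
f' = 119.8 × √(1.6170/0.3830) = 119.8 × 2.05473 ≈ 246.2 MHz.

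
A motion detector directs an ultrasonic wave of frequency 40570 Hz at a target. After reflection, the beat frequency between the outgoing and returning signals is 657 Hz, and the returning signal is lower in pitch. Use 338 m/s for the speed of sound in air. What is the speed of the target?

2.76 m/s

Double Doppler shift off a moving reflector: f₂ = f₀ · (v + u)/(v − u) (u > 0 toward emitter).
Returning signal is lower, so f₂ = f₀ − Δf = 40570 − 657 = 39913 Hz.
Rearranging, u = v · (f₂ − f₀)/(f₂ + f₀) = 338 × -657/80483 ≈ -2.76 m/s.
So the target is moving at 2.76 m/s away from the emitter.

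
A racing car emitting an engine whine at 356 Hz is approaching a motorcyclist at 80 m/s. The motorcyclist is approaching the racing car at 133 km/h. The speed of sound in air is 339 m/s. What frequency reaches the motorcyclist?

517 Hz

133 km/h = 36.94 m/s.
General Doppler shift: f' = f · (v + v_o)/(v − v_s).
f' = 356 × (339 + 36.94)/(339 − 80) = 356 × 375.94/259 ≈ 517 Hz.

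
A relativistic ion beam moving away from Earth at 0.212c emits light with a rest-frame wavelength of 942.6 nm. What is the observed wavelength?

1169.0 nm

Relativistic Doppler for wavelength: λ' = λ₀ · √((1 + β)/(1 − β)).
λ' = 942.6 × √(1.2120/0.7880) = 942.6 × 1.24019 ≈ 1169.0 nm.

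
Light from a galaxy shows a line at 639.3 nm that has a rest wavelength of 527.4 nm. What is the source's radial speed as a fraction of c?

λ'/λ₀ = 1.2122 > 1 (redshift), so the source is receding.
λ'/λ₀ = √((1 + β)/(1 − β)) for a receding source ⇒ β = (r² − 1)/(r² + 1) with r = λ'/λ₀.
β = (1.4694 − 1)/(1.4694 + 1) ≈ 0.190.

0.190c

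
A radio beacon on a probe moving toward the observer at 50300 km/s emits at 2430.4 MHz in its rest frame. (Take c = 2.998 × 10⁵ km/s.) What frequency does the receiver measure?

β = v/c = 50300/299800 = 0.1678.
Relativistic Doppler for frequency: f' = f₀ · √((1 + β)/(1 − β)).
f' = 2430.4 × √(1.1678/0.8322) = 2430.4 × 1.18457 ≈ 2879.0 MHz.

2879.0 MHz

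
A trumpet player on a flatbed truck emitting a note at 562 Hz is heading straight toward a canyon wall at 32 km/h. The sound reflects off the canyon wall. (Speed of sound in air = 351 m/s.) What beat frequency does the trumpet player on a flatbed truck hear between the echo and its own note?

29.2 Hz

32 km/h = 8.889 m/s.
The canyon wall receives the sound from a moving source: f₁ = f₀ · v/(v − v_e) = 562 × 351/342.11 ≈ 576.6 Hz.
On the return leg the trumpet player on a flatbed truck is a moving observer: f₂ = f₁ · (v + v_e)/v = 576.6 × 359.89/351 ≈ 591.2 Hz.
Beat against the emitted tone: |f₂ − f₀| = 2v_e·f₀/(v − v_e) = 2 × 8.889 × 562/342.11 ≈ 29.2 Hz.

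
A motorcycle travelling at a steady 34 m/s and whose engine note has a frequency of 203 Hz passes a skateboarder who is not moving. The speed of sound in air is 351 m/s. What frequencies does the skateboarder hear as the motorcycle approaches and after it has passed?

225 Hz approaching; 185 Hz receding

Approaching: f₁ = f · v/(v − v_s) = 203 × 351/317 ≈ 225 Hz.
Receding: f₂ = f · v/(v + v_s) = 203 × 351/385 ≈ 185 Hz.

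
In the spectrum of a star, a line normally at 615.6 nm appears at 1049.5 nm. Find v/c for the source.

λ'/λ₀ = 1.7048 > 1 (redshift), so the source is receding.
λ'/λ₀ = √((1 + β)/(1 − β)) for a receding source ⇒ β = (r² − 1)/(r² + 1) with r = λ'/λ₀.
β = (2.9065 − 1)/(2.9065 + 1) ≈ 0.488.

0.488c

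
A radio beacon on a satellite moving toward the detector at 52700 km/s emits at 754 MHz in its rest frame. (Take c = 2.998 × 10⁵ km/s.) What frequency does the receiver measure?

900.6 MHz

β = v/c = 52700/299800 = 0.1758.
Relativistic Doppler for frequency: f' = f₀ · √((1 + β)/(1 − β)).
f' = 754 × √(1.1758/0.8242) = 754 × 1.19438 ≈ 900.6 MHz.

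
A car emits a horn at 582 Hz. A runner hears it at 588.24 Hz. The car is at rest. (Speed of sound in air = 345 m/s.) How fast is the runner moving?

f' > f, so the runner is approaching.
f' = f · (v + v_o)/v ⇒ v_o = v · |f'/f − 1|.
v_o = 345 × |588.24/582 − 1| = 345 × 0.01072 ≈ 3.7 m/s.

3.7 m/s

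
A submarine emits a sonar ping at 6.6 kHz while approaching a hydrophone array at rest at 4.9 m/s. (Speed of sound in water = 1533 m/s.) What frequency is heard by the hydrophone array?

6.62 kHz

With the source moving toward a stationary observer, f' = f · v/(v − v_s).
f' = 6.6 × 1533/(1533 − 4.9) = 6.6 × 1533/1528 ≈ 6.62 kHz.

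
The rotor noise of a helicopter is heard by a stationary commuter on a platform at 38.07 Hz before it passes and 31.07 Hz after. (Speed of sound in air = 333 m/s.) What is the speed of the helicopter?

f₁/f₂ = (v + v_s)/(v − v_s), so v_s = v · (f₁ − f₂)/(f₁ + f₂).
v_s = 333 × (38.07 − 31.07)/(38.07 + 31.07) = 333 × 7.00/69.14 ≈ 34 m/s.

34 m/s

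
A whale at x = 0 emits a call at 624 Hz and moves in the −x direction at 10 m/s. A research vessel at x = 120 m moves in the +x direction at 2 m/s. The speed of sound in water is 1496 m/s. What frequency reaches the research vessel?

The observer lies on the +x side, so the source is heading away from the observer and the observer is heading away from the source.
With source receding and observer receding, f' = f · (v − v_o)/(v + v_s).
f' = 624 × (1496 − 2)/(1496 + 10) = 624 × 1494/1506 ≈ 619 Hz.

619 Hz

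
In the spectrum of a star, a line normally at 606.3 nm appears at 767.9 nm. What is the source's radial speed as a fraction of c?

0.232c

λ'/λ₀ = 1.2665 > 1 (redshift), so the source is receding.
λ'/λ₀ = √((1 + β)/(1 − β)) for a receding source ⇒ β = (r² − 1)/(r² + 1) with r = λ'/λ₀.
β = (1.6041 − 1)/(1.6041 + 1) ≈ 0.232.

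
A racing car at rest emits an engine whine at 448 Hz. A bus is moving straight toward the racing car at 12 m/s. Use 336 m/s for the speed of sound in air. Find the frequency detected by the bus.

464 Hz

Only the observer moves, toward the source, so f' = f · (v + v_o)/v.
f' = 448 × (336 + 12)/336 = 448 × 348/336 ≈ 464 Hz.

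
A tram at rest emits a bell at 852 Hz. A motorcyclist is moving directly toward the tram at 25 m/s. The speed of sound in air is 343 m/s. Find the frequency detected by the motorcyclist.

914 Hz

Only the observer moves, toward the source, so f' = f · (v + v_o)/v.
f' = 852 × (343 + 25)/343 = 852 × 368/343 ≈ 914 Hz.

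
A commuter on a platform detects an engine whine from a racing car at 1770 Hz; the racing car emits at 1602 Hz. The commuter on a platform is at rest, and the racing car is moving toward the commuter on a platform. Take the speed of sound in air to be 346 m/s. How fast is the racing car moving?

f' = f · v/(v − v_s) ⇒ v_s = v · |1 − f/f'|.
v_s = 346 × |1 − 1602/1770| = 346 × 0.09492 ≈ 33 m/s.

33 m/s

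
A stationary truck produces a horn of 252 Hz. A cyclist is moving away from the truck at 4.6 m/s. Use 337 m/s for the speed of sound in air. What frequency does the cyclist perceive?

249 Hz

Moving observer, stationary source: f' = f · (v − v_o)/v.
f' = 252 × (337 − 4.6)/337 = 252 × 332.4/337 ≈ 249 Hz.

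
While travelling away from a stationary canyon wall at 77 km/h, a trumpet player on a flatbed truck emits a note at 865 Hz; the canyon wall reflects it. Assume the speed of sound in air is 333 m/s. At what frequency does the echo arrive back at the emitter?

761 Hz

77 km/h = 21.39 m/s.
The canyon wall receives the sound from a moving source: f₁ = f₀ · v/(v + v_e) = 865 × 333/354.39 ≈ 813 Hz.
On the return leg the trumpet player on a flatbed truck is a moving observer: f₂ = f₁ · (v − v_e)/v = 813 × 311.61/333 ≈ 761 Hz.
Equivalently f₂ = f₀ · (v − v_e)/(v + v_e).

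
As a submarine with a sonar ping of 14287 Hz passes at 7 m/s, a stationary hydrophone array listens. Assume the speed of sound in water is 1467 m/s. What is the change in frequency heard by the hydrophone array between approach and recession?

136 Hz

Approaching: f₁ = f · v/(v − v_s) = 14287 × 1467/1460 ≈ 14355 Hz.
Receding: f₂ = f · v/(v + v_s) = 14287 × 1467/1474 ≈ 14219 Hz.
Drop: f₁ − f₂ = 2f·v·v_s/(v² − v_s²) = 2 × 14287 × 1467 × 7/(1467² − 7²) ≈ 136 Hz.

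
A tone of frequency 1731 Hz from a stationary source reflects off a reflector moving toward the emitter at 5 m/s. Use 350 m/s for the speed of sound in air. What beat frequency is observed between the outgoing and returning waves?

50.2 Hz

The reflector first receives the wave as a moving observer: f₁ = f₀ · (v + u)/v = 1731 × (350 + 5)/350 ≈ 1755.7 Hz.
On reflection it acts as a source moving toward the stationary detector: f₂ = f₁ · v/(v − u) = 1755.7 × 350/345 ≈ 1781.2 Hz.
Beat frequency: |f₂ − f₀| = 2u·f₀/(v − u) = 2 × 5 × 1731/345 ≈ 50.2 Hz.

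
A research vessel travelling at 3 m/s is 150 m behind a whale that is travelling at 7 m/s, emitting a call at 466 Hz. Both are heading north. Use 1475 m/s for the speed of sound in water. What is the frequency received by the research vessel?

The research vessel is behind, so the whale is moving away from it while the research vessel is moving toward the whale.
General Doppler shift: f' = f · (v + v_o)/(v + v_s).
f' = 466 × (1475 + 3)/(1475 + 7) = 466 × 1478/1482 ≈ 465 Hz.

465 Hz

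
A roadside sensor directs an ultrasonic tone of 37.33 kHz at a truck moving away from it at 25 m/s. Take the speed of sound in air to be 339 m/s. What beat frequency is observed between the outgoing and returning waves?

The truck first receives the wave as a moving observer: f₁ = f₀ · (v − u)/v = 37.33 × (339 − 25)/339 ≈ 34.58 kHz.
The reflection then acts as a moving source: f₂ = f₁ · v/(v + u) ≈ 32.20 kHz.
Equivalently f₂ = f₀ · (v − u)/(v + u).
Beat frequency (with f₀ = 37330 Hz): |f₂ − f₀| = 2u·f₀/(v + u) = 2 × 25 × 37330/364 ≈ 5128 Hz.

5128 Hz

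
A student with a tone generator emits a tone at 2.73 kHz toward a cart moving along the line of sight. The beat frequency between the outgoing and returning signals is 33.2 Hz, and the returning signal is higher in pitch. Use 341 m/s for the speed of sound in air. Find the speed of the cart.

2.06 m/s

Double Doppler shift off a moving reflector: f₂ = f₀ · (v + u)/(v − u) (u > 0 toward emitter).
Returning signal is higher, so f₂ = f₀ + Δf = 2730 + 33.2 = 2763.2 Hz.
Rearranging, u = v · (f₂ − f₀)/(f₂ + f₀) = 341 × 33.2/5493.2 ≈ 2.06 m/s.
So the cart is moving at 2.06 m/s toward the emitter.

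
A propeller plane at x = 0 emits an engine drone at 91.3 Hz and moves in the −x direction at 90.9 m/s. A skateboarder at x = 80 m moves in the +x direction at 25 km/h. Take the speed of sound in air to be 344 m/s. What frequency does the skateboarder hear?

71 Hz

25 km/h = 6.944 m/s.
The observer lies on the +x side, so the source is heading away from the observer and the observer is heading away from the source.
With source receding and observer receding, f' = f · (v − v_o)/(v + v_s).
f' = 91.3 × (344 − 6.944)/(344 + 90.9) = 91.3 × 337.06/434.9 ≈ 71 Hz.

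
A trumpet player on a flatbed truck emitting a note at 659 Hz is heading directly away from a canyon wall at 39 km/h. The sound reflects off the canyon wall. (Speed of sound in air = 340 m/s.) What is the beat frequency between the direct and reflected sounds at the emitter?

39 km/h = 10.83 m/s.
The canyon wall receives the sound from a moving source: f₁ = f₀ · v/(v + v_e) = 659 × 340/350.83 ≈ 638.7 Hz.
On the return leg the trumpet player on a flatbed truck is a moving observer: f₂ = f₁ · (v − v_e)/v = 638.7 × 329.17/340 ≈ 618.3 Hz.
Equivalently f₂ = f₀ · (v − v_e)/(v + v_e).
Beat against the emitted tone: |f₂ − f₀| = 2v_e·f₀/(v + v_e) = 2 × 10.83 × 659/350.83 ≈ 40.7 Hz.

40.7 Hz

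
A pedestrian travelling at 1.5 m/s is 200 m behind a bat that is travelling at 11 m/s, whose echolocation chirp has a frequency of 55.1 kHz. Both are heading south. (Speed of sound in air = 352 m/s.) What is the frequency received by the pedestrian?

The pedestrian is behind, so the bat is moving away from it while the pedestrian is moving toward the bat.
With source receding and observer approaching, f' = f · (v + v_o)/(v + v_s).
f' = 55.1 × (352 + 1.5)/(352 + 11) = 55.1 × 353.5/363 ≈ 53.7 kHz.

53.7 kHz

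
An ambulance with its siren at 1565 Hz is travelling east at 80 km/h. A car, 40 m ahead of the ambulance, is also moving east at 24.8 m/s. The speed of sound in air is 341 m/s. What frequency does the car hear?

80 km/h = 22.22 m/s.
The car is ahead, so the ambulance is moving toward it while the car is moving away from the ambulance.
General Doppler shift: f' = f · (v − v_o)/(v − v_s).
f' = 1565 × (341 − 24.8)/(341 − 22.22) = 1565 × 316.2/318.78 ≈ 1552 Hz.

1552 Hz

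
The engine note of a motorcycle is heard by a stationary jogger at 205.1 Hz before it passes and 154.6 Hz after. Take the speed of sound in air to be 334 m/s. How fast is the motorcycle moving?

f₁/f₂ = (v + v_s)/(v − v_s), so v_s = v · (f₁ − f₂)/(f₁ + f₂).
v_s = 334 × (205.1 − 154.6)/(205.1 + 154.6) = 334 × 50.5/359.7 ≈ 47 m/s.

47 m/s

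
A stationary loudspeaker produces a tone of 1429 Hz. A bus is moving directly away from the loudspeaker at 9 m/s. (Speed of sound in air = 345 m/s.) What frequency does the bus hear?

1392 Hz

Moving observer, stationary source: f' = f · (v − v_o)/v.
f' = 1429 × (345 − 9)/345 = 1429 × 336/345 ≈ 1392 Hz.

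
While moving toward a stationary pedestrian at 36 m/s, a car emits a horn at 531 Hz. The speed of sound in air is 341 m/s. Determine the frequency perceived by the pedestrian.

Moving source, stationary observer: f' = f · v/(v − v_s) since the source is approaching.
f' = 531 × 341/(341 − 36) = 531 × 341/305 ≈ 594 Hz.

594 Hz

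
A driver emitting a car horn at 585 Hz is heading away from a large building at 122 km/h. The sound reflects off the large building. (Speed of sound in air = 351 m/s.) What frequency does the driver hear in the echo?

122 km/h = 33.89 m/s.
The large building receives the sound from a moving source: f₁ = f₀ · v/(v + v_e) = 585 × 351/384.89 ≈ 533 Hz.
On the return leg the driver is a moving observer: f₂ = f₁ · (v − v_e)/v = 533 × 317.11/351 ≈ 482 Hz.
Equivalently f₂ = f₀ · (v − v_e)/(v + v_e).

482 Hz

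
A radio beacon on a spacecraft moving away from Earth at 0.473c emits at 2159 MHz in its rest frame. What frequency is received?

1291.4 MHz

Relativistic Doppler for frequency: f' = f₀ · √((1 − β)/(1 + β)).
f' = 2159 × √(0.5270/1.4730) = 2159 × 0.59814 ≈ 1291.4 MHz.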